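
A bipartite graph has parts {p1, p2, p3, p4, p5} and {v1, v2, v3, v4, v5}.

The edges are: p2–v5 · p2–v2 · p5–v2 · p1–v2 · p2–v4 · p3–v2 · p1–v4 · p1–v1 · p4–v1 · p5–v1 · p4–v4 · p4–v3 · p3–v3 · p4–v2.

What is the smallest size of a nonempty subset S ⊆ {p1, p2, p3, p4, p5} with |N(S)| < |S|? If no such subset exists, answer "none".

none

A matching saturating every left vertex exists, for instance p1→v4, p2→v5, p3→v3, p4→v1, p5→v2.
By Hall's marriage theorem, this means |N(S)| ≥ |S| for every subset S, so no violating subset exists.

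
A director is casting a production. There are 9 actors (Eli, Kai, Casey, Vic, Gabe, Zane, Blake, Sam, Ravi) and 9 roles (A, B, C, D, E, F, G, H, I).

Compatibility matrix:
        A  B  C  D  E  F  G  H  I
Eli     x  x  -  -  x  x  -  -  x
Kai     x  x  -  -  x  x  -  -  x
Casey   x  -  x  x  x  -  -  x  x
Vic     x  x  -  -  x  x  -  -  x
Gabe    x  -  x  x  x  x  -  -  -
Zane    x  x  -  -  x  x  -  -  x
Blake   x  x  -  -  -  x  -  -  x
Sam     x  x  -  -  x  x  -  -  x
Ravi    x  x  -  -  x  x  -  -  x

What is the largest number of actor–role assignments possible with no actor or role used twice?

For example, pair Eli→A, Kai→F, Casey→H, Vic→B, Gabe→D, Zane→E, Blake→I.
The set {Eli, Kai, Vic, Zane, Blake, Sam, Ravi} has only 5 neighbours ({A, B, E, F, I}), so by Hall's theorem at most 7 of the 9 actors can be matched.

7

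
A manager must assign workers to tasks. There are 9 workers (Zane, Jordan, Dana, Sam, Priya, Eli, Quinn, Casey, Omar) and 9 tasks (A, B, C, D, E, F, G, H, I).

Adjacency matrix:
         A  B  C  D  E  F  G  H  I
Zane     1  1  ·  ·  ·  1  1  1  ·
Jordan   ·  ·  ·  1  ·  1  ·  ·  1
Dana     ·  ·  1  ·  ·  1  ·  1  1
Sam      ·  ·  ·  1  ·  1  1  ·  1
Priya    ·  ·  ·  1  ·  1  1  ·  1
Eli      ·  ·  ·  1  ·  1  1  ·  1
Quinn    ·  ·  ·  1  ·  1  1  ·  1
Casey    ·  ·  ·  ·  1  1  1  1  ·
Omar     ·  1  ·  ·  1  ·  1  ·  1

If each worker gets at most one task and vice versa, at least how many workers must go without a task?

1

One maximum matching: Zane-A, Jordan-I, Dana-C, Sam-G, Priya-D, Eli-F, Casey-H, Omar-B.
The set {Jordan, Sam, Priya, Eli, Quinn} has only 4 neighbours ({D, F, G, I}), so by Hall's theorem at most 8 of the 9 workers can be matched.
That matches 8 of the 9, leaving 1 unmatched; no matching can do better.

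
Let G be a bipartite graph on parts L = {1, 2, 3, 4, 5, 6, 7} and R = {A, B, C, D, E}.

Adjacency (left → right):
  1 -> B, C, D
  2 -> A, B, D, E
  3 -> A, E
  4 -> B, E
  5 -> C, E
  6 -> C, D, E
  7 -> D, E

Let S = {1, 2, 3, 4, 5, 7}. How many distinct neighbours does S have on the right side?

5

The union of neighbours of {1, 2, 3, 4, 5, 7} is {A, B, C, D, E}, which has 5 elements.
Since |N(S)| = 5 < |S| = 6, Hall's condition fails for this subset.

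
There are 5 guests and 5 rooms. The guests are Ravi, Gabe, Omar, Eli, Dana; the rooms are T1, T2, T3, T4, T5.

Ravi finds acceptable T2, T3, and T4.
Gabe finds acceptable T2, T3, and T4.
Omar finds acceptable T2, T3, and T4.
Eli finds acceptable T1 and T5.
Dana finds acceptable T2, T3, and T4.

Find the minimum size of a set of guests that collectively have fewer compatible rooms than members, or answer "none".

4

Take S = {Ravi, Gabe, Omar, Dana}. Its neighbourhood is {T2, T3, T4}, so |N(S)| = 3 < |S| = 4.
Every subset of size less than 4 has at least as many neighbours as members, so 4 is the minimum.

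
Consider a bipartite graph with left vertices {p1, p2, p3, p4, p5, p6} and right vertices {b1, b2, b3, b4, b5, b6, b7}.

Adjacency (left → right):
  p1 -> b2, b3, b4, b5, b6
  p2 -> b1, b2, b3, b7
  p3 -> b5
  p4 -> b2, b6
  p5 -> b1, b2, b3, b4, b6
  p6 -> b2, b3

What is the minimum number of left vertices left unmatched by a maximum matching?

0

For example, pair p1-b4, p2-b7, p3-b5, p4-b6, p5-b1, p6-b3.
This saturates every left vertex, so 6 is the maximum.
That matches 6 of the 6, leaving 0 unmatched; no matching can do better.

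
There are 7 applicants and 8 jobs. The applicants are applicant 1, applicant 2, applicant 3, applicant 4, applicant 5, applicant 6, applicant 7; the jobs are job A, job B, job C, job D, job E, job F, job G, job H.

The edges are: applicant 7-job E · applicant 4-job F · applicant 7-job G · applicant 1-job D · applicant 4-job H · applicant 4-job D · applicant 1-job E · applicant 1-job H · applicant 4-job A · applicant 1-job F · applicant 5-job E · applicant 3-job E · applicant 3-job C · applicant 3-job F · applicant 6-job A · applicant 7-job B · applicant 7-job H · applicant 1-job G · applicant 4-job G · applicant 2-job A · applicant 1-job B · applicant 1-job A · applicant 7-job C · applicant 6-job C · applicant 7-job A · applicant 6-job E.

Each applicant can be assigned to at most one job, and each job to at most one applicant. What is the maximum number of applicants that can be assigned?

7

For example, pair applicant 1→job D, applicant 2→job A, applicant 3→job F, applicant 4→job G, applicant 5→job E, applicant 6→job C, applicant 7→job H.
This saturates every applicant, so 7 is the maximum.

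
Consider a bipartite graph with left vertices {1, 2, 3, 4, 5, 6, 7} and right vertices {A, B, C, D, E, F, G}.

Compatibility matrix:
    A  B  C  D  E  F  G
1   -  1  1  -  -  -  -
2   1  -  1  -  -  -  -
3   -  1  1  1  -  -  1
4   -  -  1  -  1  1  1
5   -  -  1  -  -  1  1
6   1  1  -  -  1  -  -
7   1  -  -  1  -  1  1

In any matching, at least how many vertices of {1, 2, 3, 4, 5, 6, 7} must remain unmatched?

0

A valid assignment of size 7: 1-B, 2-A, 3-D, 4-G, 5-C, 6-E, 7-F.
All 7 left vertices are matched, so no larger matching exists.
That matches 7 of the 7, leaving 0 unmatched; no matching can do better.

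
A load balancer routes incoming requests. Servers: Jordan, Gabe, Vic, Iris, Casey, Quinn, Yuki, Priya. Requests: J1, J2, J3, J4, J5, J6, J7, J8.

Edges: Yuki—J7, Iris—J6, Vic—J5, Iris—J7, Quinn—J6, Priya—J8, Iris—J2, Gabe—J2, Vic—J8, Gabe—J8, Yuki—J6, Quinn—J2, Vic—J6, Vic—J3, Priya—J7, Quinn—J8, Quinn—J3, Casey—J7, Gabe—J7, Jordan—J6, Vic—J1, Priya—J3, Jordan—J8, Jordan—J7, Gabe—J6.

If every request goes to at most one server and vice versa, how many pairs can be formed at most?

6

One maximum matching: Jordan–J8, Gabe–J6, Vic–J1, Iris–J2, Casey–J7, Quinn–J3.
The set {Jordan, Gabe, Iris, Casey, Quinn, Yuki, Priya} has only 5 neighbours ({J2, J3, J6, J7, J8}), so by Hall's theorem at most 6 of the 8 servers can be matched.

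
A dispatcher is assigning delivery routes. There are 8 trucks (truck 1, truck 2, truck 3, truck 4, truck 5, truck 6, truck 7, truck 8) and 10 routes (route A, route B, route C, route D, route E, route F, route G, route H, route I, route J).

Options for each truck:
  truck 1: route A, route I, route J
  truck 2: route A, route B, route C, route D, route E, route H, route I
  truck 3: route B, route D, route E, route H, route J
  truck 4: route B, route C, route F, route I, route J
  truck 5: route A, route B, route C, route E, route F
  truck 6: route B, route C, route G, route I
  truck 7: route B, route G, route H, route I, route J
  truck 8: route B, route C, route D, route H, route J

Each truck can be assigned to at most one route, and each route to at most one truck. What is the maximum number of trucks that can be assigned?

8

For example, pair truck 1→route A, truck 2→route D, truck 3→route E, truck 4→route I, truck 5→route C, truck 6→route B, truck 7→route G, truck 8→route J.
This saturates every truck, so 8 is the maximum.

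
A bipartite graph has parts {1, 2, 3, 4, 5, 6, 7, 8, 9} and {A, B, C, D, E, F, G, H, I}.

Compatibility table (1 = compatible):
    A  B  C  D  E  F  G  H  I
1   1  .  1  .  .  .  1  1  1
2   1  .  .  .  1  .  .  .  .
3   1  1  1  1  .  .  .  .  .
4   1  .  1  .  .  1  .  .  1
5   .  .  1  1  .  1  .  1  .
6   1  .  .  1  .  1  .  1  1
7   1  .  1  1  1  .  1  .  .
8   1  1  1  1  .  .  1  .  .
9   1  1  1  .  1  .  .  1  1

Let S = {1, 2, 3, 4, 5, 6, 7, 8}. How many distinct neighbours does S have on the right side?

The union of neighbours of {1, 2, 3, 4, 5, 6, 7, 8} is {A, B, C, D, E, F, G, H, I}, which has 9 elements.
Since |N(S)| = 9 ≥ |S| = 8, Hall's condition holds for this subset.

9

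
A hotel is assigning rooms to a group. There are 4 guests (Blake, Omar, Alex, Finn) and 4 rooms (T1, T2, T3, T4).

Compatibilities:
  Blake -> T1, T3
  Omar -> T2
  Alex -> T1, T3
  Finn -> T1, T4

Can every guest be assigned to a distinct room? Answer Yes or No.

For example, pair Blake–T3, Omar–T2, Alex–T1, Finn–T4.
Every guest is matched, so this is a perfect matching.

Yes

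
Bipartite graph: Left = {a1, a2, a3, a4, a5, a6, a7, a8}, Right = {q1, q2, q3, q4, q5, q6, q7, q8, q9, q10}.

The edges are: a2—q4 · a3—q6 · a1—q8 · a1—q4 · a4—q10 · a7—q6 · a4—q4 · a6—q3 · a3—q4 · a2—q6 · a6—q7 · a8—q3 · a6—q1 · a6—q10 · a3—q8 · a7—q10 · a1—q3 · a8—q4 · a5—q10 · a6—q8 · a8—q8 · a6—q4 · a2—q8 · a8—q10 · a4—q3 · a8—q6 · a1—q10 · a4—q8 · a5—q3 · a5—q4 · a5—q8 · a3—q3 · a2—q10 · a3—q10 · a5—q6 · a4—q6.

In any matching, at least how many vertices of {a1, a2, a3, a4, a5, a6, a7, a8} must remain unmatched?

A valid assignment of size 6: a1-q3, a2-q10, a3-q8, a4-q4, a5-q6, a6-q7.
The set {a1, a2, a3, a4, a5, a7, a8} has only 5 neighbours ({q10, q3, q4, q6, q8}), so by Hall's theorem at most 6 of the 8 left vertices can be matched.
That matches 6 of the 8, leaving 2 unmatched; no matching can do better.

2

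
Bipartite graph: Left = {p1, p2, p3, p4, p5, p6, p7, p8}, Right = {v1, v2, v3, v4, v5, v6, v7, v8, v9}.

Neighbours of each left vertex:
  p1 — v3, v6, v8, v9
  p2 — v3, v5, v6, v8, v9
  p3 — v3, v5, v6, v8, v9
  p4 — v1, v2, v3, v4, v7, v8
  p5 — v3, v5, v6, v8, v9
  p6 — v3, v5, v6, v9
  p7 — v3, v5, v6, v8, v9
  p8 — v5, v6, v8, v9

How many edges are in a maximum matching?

For example, pair p1–v8, p2–v9, p3–v3, p4–v2, p5–v5, p6–v6.
The set {p1, p2, p3, p5, p6, p7, p8} has only 5 neighbours ({v3, v5, v6, v8, v9}), so by Hall's theorem at most 6 of the 8 left vertices can be matched.

6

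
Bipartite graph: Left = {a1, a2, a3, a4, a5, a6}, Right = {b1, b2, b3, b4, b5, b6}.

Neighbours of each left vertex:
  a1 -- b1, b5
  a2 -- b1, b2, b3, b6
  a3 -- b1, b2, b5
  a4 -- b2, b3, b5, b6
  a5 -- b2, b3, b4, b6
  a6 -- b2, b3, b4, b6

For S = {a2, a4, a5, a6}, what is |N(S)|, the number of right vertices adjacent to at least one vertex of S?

6

The union of neighbours of {a2, a4, a5, a6} is {b1, b2, b3, b4, b5, b6}, which has 6 elements.
Since |N(S)| = 6 ≥ |S| = 4, Hall's condition holds for this subset.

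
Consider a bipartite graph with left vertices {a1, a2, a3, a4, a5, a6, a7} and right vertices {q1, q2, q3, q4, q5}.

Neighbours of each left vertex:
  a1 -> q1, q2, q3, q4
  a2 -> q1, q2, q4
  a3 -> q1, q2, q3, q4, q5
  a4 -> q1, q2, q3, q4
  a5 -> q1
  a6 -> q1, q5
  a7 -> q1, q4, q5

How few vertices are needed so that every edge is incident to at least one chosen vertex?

5

{q1, q2, q3, q4, q5} is a vertex cover of size 5: every edge has an endpoint in this set.
No smaller cover exists because a1–q3, a2–q2, a3–q5, a4–q4, a5–q1 is a matching of size 5, and a cover must include an endpoint of each of these disjoint edges (König's theorem).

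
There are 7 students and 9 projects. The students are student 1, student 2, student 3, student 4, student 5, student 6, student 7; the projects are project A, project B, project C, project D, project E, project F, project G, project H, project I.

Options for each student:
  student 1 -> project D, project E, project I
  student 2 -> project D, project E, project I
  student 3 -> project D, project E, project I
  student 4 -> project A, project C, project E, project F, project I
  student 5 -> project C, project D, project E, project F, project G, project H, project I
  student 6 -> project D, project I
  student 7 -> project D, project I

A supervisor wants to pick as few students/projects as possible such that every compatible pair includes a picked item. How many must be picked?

5

A maximum matching has 5 edges (e.g. student 1–project D, student 2–project E, student 3–project I, student 4–project F, student 5–project H).
By König's theorem the minimum vertex cover has the same size. One such cover is {student 4, student 5, project D, project E, project I}.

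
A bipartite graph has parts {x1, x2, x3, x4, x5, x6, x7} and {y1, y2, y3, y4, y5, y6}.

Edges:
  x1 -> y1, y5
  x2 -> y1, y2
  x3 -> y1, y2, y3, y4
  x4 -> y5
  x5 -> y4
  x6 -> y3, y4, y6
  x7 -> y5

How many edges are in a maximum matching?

6

A valid assignment of size 6: x1-y1, x2-y2, x3-y3, x4-y5, x5-y4, x6-y6.
The set {x4, x7} has only 1 neighbour ({y5}), so by Hall's theorem at most 6 of the 7 left vertices can be matched.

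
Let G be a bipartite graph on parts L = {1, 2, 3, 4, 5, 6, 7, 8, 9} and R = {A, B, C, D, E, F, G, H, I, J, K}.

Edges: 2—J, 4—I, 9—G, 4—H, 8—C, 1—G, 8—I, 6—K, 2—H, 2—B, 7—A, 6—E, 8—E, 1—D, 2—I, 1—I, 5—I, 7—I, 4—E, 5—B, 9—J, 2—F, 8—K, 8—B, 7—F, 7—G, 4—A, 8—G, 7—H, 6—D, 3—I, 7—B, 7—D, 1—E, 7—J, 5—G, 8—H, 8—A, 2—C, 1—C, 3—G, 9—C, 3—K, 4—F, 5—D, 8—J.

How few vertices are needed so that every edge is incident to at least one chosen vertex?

9

{1, 2, 3, 4, 5, 6, 7, 8, 9} is a vertex cover of size 9: every edge has an endpoint in this set.
No smaller cover exists because 1–D, 2–H, 3–I, 4–E, 5–B, 6–K, 7–A, 8–G, 9–J is a matching of size 9, and a cover must include an endpoint of each of these disjoint edges (König's theorem).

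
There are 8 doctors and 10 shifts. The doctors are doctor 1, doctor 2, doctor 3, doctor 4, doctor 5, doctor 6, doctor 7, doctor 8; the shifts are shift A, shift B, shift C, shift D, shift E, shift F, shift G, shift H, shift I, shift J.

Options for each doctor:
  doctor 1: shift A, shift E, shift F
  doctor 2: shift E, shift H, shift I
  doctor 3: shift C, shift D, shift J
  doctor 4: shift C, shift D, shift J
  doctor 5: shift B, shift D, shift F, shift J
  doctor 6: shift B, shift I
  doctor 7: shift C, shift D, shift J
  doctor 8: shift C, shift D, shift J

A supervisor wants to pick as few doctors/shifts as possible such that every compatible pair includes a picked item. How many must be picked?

A maximum matching has 7 edges (e.g. doctor 1–shift A, doctor 2–shift E, doctor 3–shift C, doctor 4–shift D, doctor 5–shift F, doctor 6–shift I, doctor 7–shift J).
By König's theorem the minimum vertex cover has the same size. One such cover is {doctor 1, doctor 2, doctor 5, doctor 6, shift C, shift D, shift J}.

7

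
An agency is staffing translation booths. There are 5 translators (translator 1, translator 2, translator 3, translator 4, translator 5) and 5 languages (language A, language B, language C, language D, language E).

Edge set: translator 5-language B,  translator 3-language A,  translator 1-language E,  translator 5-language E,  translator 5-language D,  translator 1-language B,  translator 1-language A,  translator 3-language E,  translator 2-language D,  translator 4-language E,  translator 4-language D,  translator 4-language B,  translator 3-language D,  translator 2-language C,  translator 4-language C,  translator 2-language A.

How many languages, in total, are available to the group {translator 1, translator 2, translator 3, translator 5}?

The union of neighbours of {translator 1, translator 2, translator 3, translator 5} is {language A, language B, language C, language D, language E}, which has 5 elements.
Since |N(S)| = 5 ≥ |S| = 4, Hall's condition holds for this subset.

5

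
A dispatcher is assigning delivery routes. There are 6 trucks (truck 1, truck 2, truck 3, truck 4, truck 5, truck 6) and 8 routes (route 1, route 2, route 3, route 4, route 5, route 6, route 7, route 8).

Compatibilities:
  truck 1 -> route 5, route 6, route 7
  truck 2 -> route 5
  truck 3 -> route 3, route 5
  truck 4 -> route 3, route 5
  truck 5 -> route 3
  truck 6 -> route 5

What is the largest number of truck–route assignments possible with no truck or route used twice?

One maximum matching: truck 1–route 7, truck 2–route 5, truck 3–route 3.
The set {truck 2, truck 3, truck 4, truck 5, truck 6} has only 2 neighbours ({route 3, route 5}), so by Hall's theorem at most 3 of the 6 trucks can be matched.

3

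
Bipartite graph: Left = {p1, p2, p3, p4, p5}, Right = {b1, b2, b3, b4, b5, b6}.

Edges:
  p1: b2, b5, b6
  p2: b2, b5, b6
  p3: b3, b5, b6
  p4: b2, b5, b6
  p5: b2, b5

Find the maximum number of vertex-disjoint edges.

For example, pair p1–b2, p2–b6, p3–b3, p4–b5.
The set {p1, p2, p4, p5} has only 3 neighbours ({b2, b5, b6}), so by Hall's theorem at most 4 of the 5 left vertices can be matched.

4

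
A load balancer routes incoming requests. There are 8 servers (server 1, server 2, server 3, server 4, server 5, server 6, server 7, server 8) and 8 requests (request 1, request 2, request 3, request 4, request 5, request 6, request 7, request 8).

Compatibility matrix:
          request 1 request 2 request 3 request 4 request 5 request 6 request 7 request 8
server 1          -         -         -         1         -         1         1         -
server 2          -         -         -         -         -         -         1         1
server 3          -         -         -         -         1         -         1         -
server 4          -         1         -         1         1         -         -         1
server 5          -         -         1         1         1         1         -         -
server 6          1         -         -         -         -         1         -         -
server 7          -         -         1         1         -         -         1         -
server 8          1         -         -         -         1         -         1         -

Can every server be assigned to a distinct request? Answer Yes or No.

Yes

One maximum matching: server 1–request 6, server 2–request 8, server 3–request 5, server 4–request 2, server 5–request 3, server 6–request 1, server 7–request 4, server 8–request 7.
Every server is matched, so this is a perfect matching.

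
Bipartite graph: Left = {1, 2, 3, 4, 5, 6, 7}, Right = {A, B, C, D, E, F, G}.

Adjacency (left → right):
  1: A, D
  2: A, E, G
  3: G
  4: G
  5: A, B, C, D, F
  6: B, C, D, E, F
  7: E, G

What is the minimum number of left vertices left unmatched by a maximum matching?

1

One maximum matching: 1→D, 2→A, 3→G, 5→F, 6→B, 7→E.
The set {3, 4} has only 1 neighbour ({G}), so by Hall's theorem at most 6 of the 7 left vertices can be matched.
That matches 6 of the 7, leaving 1 unmatched; no matching can do better.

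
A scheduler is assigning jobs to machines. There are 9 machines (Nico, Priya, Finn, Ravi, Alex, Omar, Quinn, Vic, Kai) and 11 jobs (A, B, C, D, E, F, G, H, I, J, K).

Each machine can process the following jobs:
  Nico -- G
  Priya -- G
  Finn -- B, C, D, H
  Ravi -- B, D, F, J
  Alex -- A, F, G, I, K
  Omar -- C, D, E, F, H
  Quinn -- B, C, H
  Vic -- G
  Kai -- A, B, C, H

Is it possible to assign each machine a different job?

No

The set {Nico, Priya, Vic} has only 1 neighbour ({G}), so by Hall's theorem at most 7 of the 9 machines can be matched.
Hence no matching covers every machine.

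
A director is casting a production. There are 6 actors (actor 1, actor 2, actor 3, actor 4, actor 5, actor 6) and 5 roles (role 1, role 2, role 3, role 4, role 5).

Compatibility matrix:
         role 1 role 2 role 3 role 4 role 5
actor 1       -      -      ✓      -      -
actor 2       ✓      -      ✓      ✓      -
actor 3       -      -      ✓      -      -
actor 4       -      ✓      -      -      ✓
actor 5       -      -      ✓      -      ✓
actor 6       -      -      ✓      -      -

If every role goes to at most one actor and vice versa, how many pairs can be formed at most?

For example, pair actor 1–role 3, actor 2–role 1, actor 4–role 2, actor 5–role 5.
The set {actor 1, actor 3, actor 6} has only 1 neighbour ({role 3}), so by Hall's theorem at most 4 of the 6 actors can be matched.

4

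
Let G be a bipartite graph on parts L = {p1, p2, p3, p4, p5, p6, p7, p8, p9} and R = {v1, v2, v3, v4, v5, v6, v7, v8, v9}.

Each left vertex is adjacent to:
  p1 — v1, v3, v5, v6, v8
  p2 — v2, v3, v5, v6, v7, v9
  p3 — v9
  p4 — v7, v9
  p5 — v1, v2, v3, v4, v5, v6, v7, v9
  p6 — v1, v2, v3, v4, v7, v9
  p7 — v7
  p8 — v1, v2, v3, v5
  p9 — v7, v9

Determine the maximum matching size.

7

For example, pair p1-v6, p2-v5, p3-v9, p4-v7, p5-v3, p6-v1, p8-v2.
The set {p3, p4, p7, p9} has only 2 neighbours ({v7, v9}), so by Hall's theorem at most 7 of the 9 left vertices can be matched.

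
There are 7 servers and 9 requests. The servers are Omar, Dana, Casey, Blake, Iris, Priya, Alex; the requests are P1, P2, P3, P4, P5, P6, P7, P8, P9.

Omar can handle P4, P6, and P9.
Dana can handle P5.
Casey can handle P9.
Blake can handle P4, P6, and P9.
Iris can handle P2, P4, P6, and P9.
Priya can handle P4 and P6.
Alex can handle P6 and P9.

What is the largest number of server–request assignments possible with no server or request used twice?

5

For example, pair Omar–P4, Dana–P5, Casey–P9, Blake–P6, Iris–P2.
The set {Omar, Casey, Blake, Priya, Alex} has only 3 neighbours ({P4, P6, P9}), so by Hall's theorem at most 5 of the 7 servers can be matched.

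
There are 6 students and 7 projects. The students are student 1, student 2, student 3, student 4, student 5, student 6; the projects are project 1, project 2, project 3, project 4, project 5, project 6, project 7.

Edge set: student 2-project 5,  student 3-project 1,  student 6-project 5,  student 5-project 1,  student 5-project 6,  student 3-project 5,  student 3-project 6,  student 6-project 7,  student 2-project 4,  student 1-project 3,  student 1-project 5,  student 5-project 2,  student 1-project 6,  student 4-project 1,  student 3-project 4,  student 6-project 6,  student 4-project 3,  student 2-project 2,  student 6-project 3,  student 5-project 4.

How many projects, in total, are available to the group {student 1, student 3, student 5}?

6

The union of neighbours of {student 1, student 3, student 5} is {project 1, project 2, project 3, project 4, project 5, project 6}, which has 6 elements.
Since |N(S)| = 6 ≥ |S| = 3, Hall's condition holds for this subset.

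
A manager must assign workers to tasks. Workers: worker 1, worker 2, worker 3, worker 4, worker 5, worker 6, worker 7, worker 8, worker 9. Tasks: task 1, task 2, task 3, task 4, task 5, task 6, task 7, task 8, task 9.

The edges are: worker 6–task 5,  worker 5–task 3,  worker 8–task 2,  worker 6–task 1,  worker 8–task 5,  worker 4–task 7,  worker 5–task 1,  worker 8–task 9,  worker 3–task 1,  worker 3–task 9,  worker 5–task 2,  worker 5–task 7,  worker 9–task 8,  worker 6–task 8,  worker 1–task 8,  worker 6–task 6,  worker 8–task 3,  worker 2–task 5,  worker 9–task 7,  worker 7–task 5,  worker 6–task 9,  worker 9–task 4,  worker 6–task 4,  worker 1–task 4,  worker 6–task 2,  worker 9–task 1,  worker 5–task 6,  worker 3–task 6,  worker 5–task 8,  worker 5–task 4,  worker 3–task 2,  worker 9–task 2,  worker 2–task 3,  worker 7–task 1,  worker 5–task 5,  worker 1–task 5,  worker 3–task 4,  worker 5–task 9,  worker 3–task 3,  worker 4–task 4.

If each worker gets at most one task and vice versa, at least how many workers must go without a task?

0

A valid assignment of size 9: worker 1–task 5, worker 2–task 3, worker 3–task 6, worker 4–task 7, worker 5–task 4, worker 6–task 2, worker 7–task 1, worker 8–task 9, worker 9–task 8.
This saturates every worker, so 9 is the maximum.
That matches 9 of the 9, leaving 0 unmatched; no matching can do better.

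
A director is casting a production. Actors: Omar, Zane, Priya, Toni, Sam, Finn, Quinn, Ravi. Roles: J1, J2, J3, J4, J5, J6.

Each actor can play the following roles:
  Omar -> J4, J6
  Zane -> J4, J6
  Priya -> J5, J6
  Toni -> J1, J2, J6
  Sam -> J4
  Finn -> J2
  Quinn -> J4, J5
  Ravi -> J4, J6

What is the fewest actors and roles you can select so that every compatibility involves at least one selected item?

5

The 5 edges Omar–J4, Zane–J6, Priya–J5, Toni–J1, Finn–J2 form a matching, so any vertex cover needs at least 5 vertices (one per matched edge).
Conversely {Toni, Finn, J4, J5, J6} meets every edge and has exactly 5 vertices, so 5 is optimal.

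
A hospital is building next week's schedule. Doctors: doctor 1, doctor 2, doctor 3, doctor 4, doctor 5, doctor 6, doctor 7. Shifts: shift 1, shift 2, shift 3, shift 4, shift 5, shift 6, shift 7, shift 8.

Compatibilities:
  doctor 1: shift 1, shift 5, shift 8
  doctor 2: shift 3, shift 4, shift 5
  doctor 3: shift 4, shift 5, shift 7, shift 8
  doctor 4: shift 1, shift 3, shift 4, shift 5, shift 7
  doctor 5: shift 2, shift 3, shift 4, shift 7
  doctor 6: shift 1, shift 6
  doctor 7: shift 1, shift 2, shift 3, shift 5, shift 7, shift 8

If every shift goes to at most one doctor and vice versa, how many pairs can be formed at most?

A valid assignment of size 7: doctor 1-shift 1, doctor 2-shift 3, doctor 3-shift 8, doctor 4-shift 7, doctor 5-shift 4, doctor 6-shift 6, doctor 7-shift 5.
All 7 doctors are matched, so no larger matching exists.

7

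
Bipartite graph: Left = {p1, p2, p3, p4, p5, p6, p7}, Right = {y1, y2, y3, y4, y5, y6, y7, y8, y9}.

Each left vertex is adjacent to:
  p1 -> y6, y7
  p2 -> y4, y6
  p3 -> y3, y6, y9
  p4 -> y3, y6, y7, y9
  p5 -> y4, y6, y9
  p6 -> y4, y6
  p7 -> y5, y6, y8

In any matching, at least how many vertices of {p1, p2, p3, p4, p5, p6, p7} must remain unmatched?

1

For example, pair p1→y7, p2→y6, p3→y3, p4→y9, p5→y4, p7→y8.
The set {p1, p2, p3, p4, p5, p6} has only 5 neighbours ({y3, y4, y6, y7, y9}), so by Hall's theorem at most 6 of the 7 left vertices can be matched.
That matches 6 of the 7, leaving 1 unmatched; no matching can do better.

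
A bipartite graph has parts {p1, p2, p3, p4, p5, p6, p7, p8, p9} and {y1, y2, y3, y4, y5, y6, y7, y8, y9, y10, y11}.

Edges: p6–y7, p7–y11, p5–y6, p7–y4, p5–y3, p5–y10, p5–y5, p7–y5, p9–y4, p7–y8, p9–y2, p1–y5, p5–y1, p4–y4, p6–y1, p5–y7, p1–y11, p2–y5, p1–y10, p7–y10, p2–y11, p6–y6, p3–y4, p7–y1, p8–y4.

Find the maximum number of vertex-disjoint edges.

For example, pair p1-y5, p2-y11, p3-y4, p5-y6, p6-y7, p7-y10, p9-y2.
The set {p3, p4, p8} has only 1 neighbour ({y4}), so by Hall's theorem at most 7 of the 9 left vertices can be matched.

7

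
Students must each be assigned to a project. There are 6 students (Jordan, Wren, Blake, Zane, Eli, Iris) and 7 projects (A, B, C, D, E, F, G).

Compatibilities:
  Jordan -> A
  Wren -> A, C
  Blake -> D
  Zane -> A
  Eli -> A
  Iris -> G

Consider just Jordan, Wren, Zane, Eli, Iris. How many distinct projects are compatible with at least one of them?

The union of neighbours of {Jordan, Wren, Zane, Eli, Iris} is {A, C, G}, which has 3 elements.
Since |N(S)| = 3 < |S| = 5, Hall's condition fails for this subset.

3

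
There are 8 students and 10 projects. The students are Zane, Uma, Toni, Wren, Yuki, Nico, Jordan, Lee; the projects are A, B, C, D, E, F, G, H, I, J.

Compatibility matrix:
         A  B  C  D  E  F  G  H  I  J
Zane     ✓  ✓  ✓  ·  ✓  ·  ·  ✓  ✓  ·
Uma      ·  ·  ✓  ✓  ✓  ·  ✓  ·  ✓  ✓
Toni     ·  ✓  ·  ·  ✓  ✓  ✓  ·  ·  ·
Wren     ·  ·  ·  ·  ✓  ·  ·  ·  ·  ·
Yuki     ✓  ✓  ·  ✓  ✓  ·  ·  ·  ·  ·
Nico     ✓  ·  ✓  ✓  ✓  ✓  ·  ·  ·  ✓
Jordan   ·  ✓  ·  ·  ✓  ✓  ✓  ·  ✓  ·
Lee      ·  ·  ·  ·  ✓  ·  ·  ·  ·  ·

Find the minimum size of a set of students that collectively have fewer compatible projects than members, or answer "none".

Take S = {Wren, Lee}. Its neighbourhood is {E}, so |N(S)| = 1 < |S| = 2.
No single vertex violates Hall's condition since each has at least one neighbour, so 2 is the minimum.

2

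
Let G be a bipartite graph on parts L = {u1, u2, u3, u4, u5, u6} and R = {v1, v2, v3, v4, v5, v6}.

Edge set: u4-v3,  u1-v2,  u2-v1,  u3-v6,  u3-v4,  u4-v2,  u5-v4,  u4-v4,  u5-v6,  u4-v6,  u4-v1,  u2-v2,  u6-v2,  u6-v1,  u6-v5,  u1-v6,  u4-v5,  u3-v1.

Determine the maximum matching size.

6

For example, pair u1–v2, u2–v1, u3–v4, u4–v3, u5–v6, u6–v5.
All 6 left vertices are matched, so no larger matching exists.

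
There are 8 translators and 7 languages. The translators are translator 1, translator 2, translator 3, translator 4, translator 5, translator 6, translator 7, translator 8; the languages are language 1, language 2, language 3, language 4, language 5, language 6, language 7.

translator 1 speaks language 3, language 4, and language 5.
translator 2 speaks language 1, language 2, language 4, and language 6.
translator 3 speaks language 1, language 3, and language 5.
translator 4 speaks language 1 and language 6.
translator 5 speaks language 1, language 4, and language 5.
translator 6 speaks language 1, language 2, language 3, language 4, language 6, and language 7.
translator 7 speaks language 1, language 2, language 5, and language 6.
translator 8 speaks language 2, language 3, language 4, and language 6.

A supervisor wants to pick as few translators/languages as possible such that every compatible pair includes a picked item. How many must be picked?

A maximum matching has 7 edges (e.g. translator 1–language 4, translator 2–language 2, translator 3–language 3, translator 4–language 1, translator 5–language 5, translator 6–language 7, translator 7–language 6).
By König's theorem the minimum vertex cover has the same size. One such cover is {translator 6, language 1, language 2, language 3, language 4, language 5, language 6}.

7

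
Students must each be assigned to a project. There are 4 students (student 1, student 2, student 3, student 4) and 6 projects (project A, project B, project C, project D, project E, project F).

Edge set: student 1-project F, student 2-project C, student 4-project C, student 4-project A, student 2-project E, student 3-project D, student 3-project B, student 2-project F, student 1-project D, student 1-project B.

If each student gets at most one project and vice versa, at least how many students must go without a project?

0

One maximum matching: student 1–project F, student 2–project E, student 3–project B, student 4–project C.
This saturates every student, so 4 is the maximum.
That matches 4 of the 4, leaving 0 unmatched; no matching can do better.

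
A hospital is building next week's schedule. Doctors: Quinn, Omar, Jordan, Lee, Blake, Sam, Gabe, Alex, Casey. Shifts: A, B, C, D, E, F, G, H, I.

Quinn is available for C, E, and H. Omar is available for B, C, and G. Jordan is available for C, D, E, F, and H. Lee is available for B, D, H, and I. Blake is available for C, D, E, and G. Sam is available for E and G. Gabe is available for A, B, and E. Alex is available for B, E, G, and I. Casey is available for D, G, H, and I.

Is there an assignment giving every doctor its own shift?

For example, pair Quinn-H, Omar-C, Jordan-F, Lee-I, Blake-D, Sam-E, Gabe-A, Alex-B, Casey-G.
All 9 doctors are covered.

Yes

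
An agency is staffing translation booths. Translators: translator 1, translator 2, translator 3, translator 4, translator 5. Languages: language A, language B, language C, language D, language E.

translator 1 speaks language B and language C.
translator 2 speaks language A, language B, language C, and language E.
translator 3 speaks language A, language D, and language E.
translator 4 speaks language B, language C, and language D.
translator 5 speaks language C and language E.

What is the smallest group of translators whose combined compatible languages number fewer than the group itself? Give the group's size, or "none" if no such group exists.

A matching saturating every translator exists, for instance translator 1→language C, translator 2→language B, translator 3→language A, translator 4→language D, translator 5→language E.
By Hall's marriage theorem, this means |N(S)| ≥ |S| for every subset S, so no violating subset exists.

none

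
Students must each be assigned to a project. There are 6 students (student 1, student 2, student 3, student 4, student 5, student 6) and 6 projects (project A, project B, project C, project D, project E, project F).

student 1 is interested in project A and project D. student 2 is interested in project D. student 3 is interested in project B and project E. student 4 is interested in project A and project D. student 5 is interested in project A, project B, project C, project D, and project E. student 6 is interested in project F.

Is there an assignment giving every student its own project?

No

The set {student 1, student 2, student 4} has only 2 neighbours ({project A, project D}), so by Hall's theorem at most 5 of the 6 students can be matched.
Hence no matching covers every student.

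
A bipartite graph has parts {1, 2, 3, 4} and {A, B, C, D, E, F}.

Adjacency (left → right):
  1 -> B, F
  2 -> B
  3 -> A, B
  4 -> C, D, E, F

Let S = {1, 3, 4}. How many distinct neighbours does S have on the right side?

The union of neighbours of {1, 3, 4} is {A, B, C, D, E, F}, which has 6 elements.
Since |N(S)| = 6 ≥ |S| = 3, Hall's condition holds for this subset.

6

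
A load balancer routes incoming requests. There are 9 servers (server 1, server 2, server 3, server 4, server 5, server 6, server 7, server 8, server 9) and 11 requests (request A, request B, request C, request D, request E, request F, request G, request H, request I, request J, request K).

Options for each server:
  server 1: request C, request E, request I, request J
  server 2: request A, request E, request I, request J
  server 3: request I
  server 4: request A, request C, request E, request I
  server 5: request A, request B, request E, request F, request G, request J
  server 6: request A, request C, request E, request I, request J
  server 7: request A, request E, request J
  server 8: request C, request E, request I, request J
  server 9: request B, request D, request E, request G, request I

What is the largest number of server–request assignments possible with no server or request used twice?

7

One maximum matching: server 1-request J, server 2-request A, server 3-request I, server 4-request C, server 5-request F, server 6-request E, server 9-request G.
The set {server 1, server 2, server 3, server 4, server 6, server 7, server 8} has only 5 neighbours ({request A, request C, request E, request I, request J}), so by Hall's theorem at most 7 of the 9 servers can be matched.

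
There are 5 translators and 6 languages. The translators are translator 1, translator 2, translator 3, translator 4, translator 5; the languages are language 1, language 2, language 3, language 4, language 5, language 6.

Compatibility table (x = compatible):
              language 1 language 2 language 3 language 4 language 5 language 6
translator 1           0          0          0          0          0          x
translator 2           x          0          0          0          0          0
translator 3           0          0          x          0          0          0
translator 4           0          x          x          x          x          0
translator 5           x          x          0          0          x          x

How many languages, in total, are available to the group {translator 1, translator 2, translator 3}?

3

The union of neighbours of {translator 1, translator 2, translator 3} is {language 1, language 3, language 6}, which has 3 elements.
Since |N(S)| = 3 ≥ |S| = 3, Hall's condition holds for this subset.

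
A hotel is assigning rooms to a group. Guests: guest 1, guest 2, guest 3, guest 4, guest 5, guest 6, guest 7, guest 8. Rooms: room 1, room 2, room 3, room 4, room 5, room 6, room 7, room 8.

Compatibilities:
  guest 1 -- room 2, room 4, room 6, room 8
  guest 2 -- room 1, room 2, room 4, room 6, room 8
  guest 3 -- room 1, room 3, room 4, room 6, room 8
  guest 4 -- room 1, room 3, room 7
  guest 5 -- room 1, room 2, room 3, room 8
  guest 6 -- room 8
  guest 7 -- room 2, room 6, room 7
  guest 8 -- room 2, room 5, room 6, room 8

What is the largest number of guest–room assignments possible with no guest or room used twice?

8

For example, pair guest 1-room 6, guest 2-room 2, guest 3-room 4, guest 4-room 3, guest 5-room 1, guest 6-room 8, guest 7-room 7, guest 8-room 5.
All 8 guests are matched, so no larger matching exists.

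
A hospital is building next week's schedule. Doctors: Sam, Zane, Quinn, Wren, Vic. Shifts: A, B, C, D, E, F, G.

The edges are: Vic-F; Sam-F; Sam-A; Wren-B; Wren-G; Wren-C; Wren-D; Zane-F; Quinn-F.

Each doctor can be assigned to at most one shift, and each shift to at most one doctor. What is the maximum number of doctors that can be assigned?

One maximum matching: Sam–A, Zane–F, Wren–B.
The set {Zane, Quinn, Vic} has only 1 neighbour ({F}), so by Hall's theorem at most 3 of the 5 doctors can be matched.

3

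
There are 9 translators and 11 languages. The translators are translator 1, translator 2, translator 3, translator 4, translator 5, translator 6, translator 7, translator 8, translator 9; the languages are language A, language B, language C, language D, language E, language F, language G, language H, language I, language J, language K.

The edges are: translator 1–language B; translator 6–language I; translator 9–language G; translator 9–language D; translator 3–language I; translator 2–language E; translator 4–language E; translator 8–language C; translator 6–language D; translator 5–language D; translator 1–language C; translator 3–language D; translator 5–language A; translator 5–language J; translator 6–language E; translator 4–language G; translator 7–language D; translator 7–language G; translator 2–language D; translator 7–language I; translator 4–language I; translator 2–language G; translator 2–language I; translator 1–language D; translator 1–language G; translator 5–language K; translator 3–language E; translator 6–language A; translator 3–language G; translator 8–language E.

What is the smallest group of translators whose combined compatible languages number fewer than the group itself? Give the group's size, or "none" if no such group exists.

5

Take S = {translator 2, translator 3, translator 4, translator 7, translator 9}. Its neighbourhood is {language D, language E, language G, language I}, so |N(S)| = 4 < |S| = 5.
Every subset of size less than 5 has at least as many neighbours as members, so 5 is the minimum.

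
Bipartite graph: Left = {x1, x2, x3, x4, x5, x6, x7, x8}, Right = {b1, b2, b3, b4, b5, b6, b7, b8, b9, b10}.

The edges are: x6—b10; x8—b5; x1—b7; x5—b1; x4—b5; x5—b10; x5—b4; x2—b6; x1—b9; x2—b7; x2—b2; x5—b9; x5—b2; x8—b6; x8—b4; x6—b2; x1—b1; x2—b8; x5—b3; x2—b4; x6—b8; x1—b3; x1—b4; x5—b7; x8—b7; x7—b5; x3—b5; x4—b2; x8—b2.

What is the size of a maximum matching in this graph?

7

One maximum matching: x1-b4, x2-b6, x3-b5, x4-b2, x5-b1, x6-b8, x8-b7.
The set {x3, x7} has only 1 neighbour ({b5}), so by Hall's theorem at most 7 of the 8 left vertices can be matched.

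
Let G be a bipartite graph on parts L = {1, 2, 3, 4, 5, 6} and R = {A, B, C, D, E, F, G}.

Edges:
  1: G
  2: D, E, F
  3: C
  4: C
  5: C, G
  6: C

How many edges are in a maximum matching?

3

For example, pair 1–G, 2–E, 3–C.
The set {1, 3, 4, 5, 6} has only 2 neighbours ({C, G}), so by Hall's theorem at most 3 of the 6 left vertices can be matched.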